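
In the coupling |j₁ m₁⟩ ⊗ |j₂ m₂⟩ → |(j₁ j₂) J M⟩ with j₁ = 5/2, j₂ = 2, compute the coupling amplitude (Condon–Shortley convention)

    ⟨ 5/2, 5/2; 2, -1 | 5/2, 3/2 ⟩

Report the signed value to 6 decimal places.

j₁+j₂−J=2  J+j₁−j₂=3  J−j₁+j₂=2  j₁+j₂+J+1=8
(j₁±m₁, j₂±m₂, J±M) = (5,0,1,3,4,1)
P² = 432/7
sum k=0..0:
  [0] +1/12 = 1/12
S = 1/12
C² = P²·S² = 3/7 ; C = +0.654654

+0.654654  (= +√(3/7))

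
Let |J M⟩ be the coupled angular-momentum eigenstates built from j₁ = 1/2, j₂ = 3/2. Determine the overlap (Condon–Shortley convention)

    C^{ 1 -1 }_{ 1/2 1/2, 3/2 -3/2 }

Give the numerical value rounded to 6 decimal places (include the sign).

triangle: 1!×0!×2!/4! = 2/24
(j±m)!: 1!×0!×0!×3!×0!×2! = 12
prefactor² = (2J+1)×Δ×N² = 3
  k=0: +1/(0!×1!×0!×0!×0!×2!) = 1/2
Σ = 1/2  ⇒  CG² = 3×1/2² = 3/4
CG = +√(3/4) = +0.866025

+0.866025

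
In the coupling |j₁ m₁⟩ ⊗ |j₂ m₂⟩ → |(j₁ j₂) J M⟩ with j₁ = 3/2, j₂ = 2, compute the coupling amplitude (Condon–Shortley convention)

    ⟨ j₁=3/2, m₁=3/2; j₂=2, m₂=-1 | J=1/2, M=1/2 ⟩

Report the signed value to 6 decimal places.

triangle: 3!*0!*1!/5! = 6/120
(j±m)!: 3!*0!*1!*3!*1!*0! = 36
prefactor² = (2J+1)*Δ*N² = 18/5
  k=0: +1/(0!*3!*0!*1!*0!*0!) = 1/6
Σ = 1/6  ⇒  CG² = 18/5*1/6² = 1/10
CG = +√(1/10) = +0.316228

+√(1/10) = +0.316228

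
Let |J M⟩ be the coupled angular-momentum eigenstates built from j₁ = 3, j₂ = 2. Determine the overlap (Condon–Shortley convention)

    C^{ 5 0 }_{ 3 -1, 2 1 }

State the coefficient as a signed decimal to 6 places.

+√(5/21) = +0.487950

j₁+j₂−J=0  J+j₁−j₂=6  J−j₁+j₂=4  j₁+j₂+J+1=11
(j₁±m₁, j₂±m₂, J±M) = (2,4,3,1,5,5)
P² = 138240/7
sum k=0..0:
  [0] +1/288 = 1/288
S = 1/288
C² = P²·S² = 5/21 ; C = +0.487950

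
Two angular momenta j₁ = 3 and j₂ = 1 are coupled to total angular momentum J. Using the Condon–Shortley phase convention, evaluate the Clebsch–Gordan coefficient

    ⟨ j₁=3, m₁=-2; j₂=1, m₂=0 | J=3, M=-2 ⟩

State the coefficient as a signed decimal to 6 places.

triangle: 1!·5!·1!/8! = 120/40320
(j±m)!: 1!·5!·1!·1!·1!·5! = 14400
prefactor² = (2J+1)·Δ·N² = 300
  k=0: +1/(0!·1!·5!·1!·0!·0!) = 1/120
  k=1: −1/(1!·0!·4!·0!·1!·1!) = -1/24
Σ = -1/30  ⇒  CG² = 300·(-1/30)² = 1/3
CG = −√(1/3) = -0.577350

−√(1/3) ≈ -0.577350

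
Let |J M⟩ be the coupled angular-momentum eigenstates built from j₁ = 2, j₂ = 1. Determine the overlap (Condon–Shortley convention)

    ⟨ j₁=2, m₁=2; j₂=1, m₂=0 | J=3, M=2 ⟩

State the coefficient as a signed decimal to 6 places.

triangle: 0!·4!·2!/7! = 48/5040
(j±m)!: 4!·0!·1!·1!·5!·1! = 2880
prefactor² = (2J+1)·Δ·N² = 192
  k=0: +1/(0!·0!·0!·1!·4!·1!) = 1/24
Σ = 1/24  ⇒  CG² = 192·1/24² = 1/3
CG = +√(1/3) = +0.577350

+√(1/3) = +0.577350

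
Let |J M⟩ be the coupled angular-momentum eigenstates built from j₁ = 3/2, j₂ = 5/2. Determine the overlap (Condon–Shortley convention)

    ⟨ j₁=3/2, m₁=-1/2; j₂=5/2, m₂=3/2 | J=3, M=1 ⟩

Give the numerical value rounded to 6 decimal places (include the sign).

triangle: 1!*2!*4!/8! = 48/40320
(j±m)!: 1!*2!*4!*1!*4!*2! = 2304
prefactor² = (2J+1)*Δ*N² = 96/5
  k=0: +1/(0!*1!*2!*4!*0!*0!) = 1/48
  k=1: −1/(1!*0!*1!*3!*1!*1!) = -1/6
Σ = -7/48  ⇒  CG² = 96/5*(-7/48)² = 49/120
CG = −√(49/120) = -0.639010

−√(49/120) = -0.639010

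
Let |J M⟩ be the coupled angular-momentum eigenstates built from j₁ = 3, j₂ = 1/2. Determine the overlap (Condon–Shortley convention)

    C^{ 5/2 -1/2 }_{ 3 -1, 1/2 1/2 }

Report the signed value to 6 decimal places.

j₁+j₂−J=1  J+j₁−j₂=5  J−j₁+j₂=0  j₁+j₂+J+1=7
(j₁±m₁, j₂±m₂, J±M) = (2,4,1,0,2,3)
P² = 576/7
sum k=1..1:
  [1] −1/12 = -1/12
S = -1/12
C² = P²·S² = 4/7 ; C = -0.755929

−√(4/7) ≈ -0.755929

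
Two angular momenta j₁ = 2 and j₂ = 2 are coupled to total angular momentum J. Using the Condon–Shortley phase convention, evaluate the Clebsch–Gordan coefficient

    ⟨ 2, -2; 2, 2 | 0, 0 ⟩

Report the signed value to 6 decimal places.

j₁+j₂−J=4  J+j₁−j₂=0  J−j₁+j₂=0  j₁+j₂+J+1=5
(j₁±m₁, j₂±m₂, J±M) = (0,4,4,0,0,0)
P² = 576/5
sum k=4..4:
  [4] +1/24 = 1/24
S = 1/24
C² = P²·S² = 1/5 ; C = +0.447214

+√(1/5) = +0.447214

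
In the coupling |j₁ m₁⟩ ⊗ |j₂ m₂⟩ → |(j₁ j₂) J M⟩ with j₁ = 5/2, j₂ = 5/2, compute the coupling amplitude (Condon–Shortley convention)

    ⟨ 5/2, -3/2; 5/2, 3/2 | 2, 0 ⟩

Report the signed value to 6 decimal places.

√[5·3!2!2!/8! · 1!4!4!1!2!2!] = √(48/7)
  +(−1)^2/∏(2,1,2,2,0,0)! = 1/8  (running 1/8)
  +(−1)^3/∏(3,0,1,1,1,1)! = -1/6  (running -1/24)
⟨..|..⟩ = √(48/7)·(-1/24) = -0.109109

−√(1/84) = -0.109109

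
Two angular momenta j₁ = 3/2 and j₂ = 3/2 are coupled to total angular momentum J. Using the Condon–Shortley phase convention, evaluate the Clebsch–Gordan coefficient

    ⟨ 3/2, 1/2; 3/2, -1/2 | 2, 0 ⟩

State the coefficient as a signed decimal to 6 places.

+0.500000  (= +√(1/4))

j₁+j₂−J=1  J+j₁−j₂=2  J−j₁+j₂=2  j₁+j₂+J+1=6
(j₁±m₁, j₂±m₂, J±M) = (2,1,1,2,2,2)
P² = 4/9
sum k=0..1:
  [0] +1/1 = 1
  [1] −1/4 = -1/4
S = 3/4
C² = P²·S² = 1/4 ; C = +0.500000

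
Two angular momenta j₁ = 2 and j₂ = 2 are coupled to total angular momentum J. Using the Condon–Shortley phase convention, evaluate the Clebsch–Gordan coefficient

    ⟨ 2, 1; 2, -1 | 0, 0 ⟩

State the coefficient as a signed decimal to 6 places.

√[1·4!0!0!/5! · 3!1!1!3!0!0!] = √(36/5)
  +(−1)^1/∏(1,3,0,0,0,0)! = -1/6  (running -1/6)
⟨..|..⟩ = √(36/5)·(-1/6) = -0.447214

−√(1/5) ≈ -0.447214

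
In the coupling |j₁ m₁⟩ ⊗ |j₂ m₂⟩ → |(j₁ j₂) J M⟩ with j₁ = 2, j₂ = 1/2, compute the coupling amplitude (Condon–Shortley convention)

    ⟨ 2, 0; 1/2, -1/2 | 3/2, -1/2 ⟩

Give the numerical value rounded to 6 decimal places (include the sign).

+0.632456

√[4·1!3!0!/5! · 2!2!0!1!1!2!] = √(8/5)
  +(−1)^0/∏(0,1,2,0,1,0)! = 1/2  (running 1/2)
⟨..|..⟩ = √(8/5)·(1/2) = +0.632456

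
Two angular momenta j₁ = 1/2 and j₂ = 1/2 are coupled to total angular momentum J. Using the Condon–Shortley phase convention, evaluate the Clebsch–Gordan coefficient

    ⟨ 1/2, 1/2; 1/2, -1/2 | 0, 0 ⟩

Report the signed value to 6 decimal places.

√[1·1!0!0!/2! · 1!0!0!1!0!0!] = √(1/2)
  +(−1)^0/∏(0,1,0,0,0,0)! = 1  (running 1)
⟨..|..⟩ = √(1/2)·(1) = +0.707107

+0.707107  (= +√(1/2))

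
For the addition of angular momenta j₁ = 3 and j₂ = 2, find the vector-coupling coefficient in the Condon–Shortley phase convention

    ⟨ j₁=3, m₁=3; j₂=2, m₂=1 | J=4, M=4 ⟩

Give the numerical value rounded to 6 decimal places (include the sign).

+√(3/5) = +0.774597

triangle: 1!*5!*3!/10! = 720/3628800
(j±m)!: 6!*0!*3!*1!*8!*0! = 174182400
prefactor² = (2J+1)*Δ*N² = 311040
  k=0: +1/(0!*1!*0!*3!*5!*0!) = 1/720
Σ = 1/720  ⇒  CG² = 311040*1/720² = 3/5
CG = +√(3/5) = +0.774597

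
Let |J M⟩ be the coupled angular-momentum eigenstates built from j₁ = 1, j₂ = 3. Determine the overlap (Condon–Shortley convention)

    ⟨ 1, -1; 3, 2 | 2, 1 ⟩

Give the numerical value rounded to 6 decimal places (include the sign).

j₁+j₂−J=2  J+j₁−j₂=0  J−j₁+j₂=4  j₁+j₂+J+1=7
(j₁±m₁, j₂±m₂, J±M) = (0,2,5,1,3,1)
P² = 480/7
sum k=2..2:
  [2] +1/12 = 1/12
S = 1/12
C² = P²·S² = 10/21 ; C = +0.690066

+√(10/21) ≈ +0.690066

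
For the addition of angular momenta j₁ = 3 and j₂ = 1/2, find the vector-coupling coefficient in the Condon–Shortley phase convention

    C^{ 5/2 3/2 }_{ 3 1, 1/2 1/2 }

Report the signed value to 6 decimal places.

j₁+j₂−J=1  J+j₁−j₂=5  J−j₁+j₂=0  j₁+j₂+J+1=7
(j₁±m₁, j₂±m₂, J±M) = (4,2,1,0,4,1)
P² = 1152/7
sum k=1..1:
  [1] −1/24 = -1/24
S = -1/24
C² = P²·S² = 2/7 ; C = -0.534522

−√(2/7) = -0.534522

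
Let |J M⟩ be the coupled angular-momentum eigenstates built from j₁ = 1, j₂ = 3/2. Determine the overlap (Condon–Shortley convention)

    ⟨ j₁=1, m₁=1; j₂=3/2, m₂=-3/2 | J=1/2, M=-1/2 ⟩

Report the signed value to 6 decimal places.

+0.707107

j₁+j₂−J=2  J+j₁−j₂=0  J−j₁+j₂=1  j₁+j₂+J+1=4
(j₁±m₁, j₂±m₂, J±M) = (2,0,0,3,0,1)
P² = 2
sum k=0..0:
  [0] +1/2 = 1/2
S = 1/2
C² = P²·S² = 1/2 ; C = +0.707107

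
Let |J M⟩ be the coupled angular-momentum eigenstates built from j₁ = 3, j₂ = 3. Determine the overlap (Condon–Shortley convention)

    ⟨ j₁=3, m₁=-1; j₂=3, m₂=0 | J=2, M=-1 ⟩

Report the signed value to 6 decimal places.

√[5·4!2!2!/9! · 2!4!3!3!1!3!] = √(96/7)
  +(−1)^2/∏(2,2,2,1,0,1)! = 1/8  (running 1/8)
  +(−1)^3/∏(3,1,1,0,1,2)! = -1/12  (running 1/24)
⟨..|..⟩ = √(96/7)·(1/24) = +0.154303

+√(1/42) ≈ +0.154303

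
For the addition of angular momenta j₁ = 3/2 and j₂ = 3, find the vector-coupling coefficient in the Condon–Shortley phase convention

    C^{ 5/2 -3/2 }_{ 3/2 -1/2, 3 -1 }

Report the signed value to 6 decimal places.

-0.591608

triangle: 2!*1!*4!/8! = 48/40320
(j±m)!: 1!*2!*2!*4!*1!*4! = 2304
prefactor² = (2J+1)*Δ*N² = 576/35
  k=1: −1/(1!*1!*1!*1!*0!*3!) = -1/6
  k=2: +1/(2!*0!*0!*0!*1!*4!) = 1/48
Σ = -7/48  ⇒  CG² = 576/35*(-7/48)² = 7/20
CG = −√(7/20) = -0.591608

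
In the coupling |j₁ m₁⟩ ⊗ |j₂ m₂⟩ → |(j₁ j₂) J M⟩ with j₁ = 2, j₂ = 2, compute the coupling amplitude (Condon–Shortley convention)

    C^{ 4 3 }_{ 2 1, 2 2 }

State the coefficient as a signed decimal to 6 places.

j₁+j₂−J=0  J+j₁−j₂=4  J−j₁+j₂=4  j₁+j₂+J+1=9
(j₁±m₁, j₂±m₂, J±M) = (3,1,4,0,7,1)
P² = 10368
sum k=0..0:
  [0] +1/144 = 1/144
S = 1/144
C² = P²·S² = 1/2 ; C = +0.707107

+√(1/2) ≈ +0.707107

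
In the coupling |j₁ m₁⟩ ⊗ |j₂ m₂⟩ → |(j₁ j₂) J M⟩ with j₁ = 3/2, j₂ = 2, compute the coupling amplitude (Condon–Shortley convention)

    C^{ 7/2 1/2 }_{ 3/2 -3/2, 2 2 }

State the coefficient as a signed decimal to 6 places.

+0.169031

j₁+j₂−J=0  J+j₁−j₂=3  J−j₁+j₂=4  j₁+j₂+J+1=8
(j₁±m₁, j₂±m₂, J±M) = (0,3,4,0,4,3)
P² = 20736/35
sum k=0..0:
  [0] +1/144 = 1/144
S = 1/144
C² = P²·S² = 1/35 ; C = +0.169031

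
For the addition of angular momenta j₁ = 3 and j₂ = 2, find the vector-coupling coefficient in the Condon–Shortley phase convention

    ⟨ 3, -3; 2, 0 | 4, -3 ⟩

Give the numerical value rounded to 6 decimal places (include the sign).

triangle: 1!·5!·3!/10! = 720/3628800
(j±m)!: 0!·6!·2!·2!·1!·7! = 14515200
prefactor² = (2J+1)·Δ·N² = 25920
  k=1: −1/(1!·0!·5!·1!·0!·2!) = -1/240
Σ = -1/240  ⇒  CG² = 25920·(-1/240)² = 9/20
CG = −√(9/20) = -0.670820

-0.670820  (= −√(9/20))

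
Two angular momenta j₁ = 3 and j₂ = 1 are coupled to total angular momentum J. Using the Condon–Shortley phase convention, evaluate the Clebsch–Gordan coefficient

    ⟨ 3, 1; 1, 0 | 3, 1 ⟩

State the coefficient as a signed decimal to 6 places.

j₁+j₂−J=1  J+j₁−j₂=5  J−j₁+j₂=1  j₁+j₂+J+1=8
(j₁±m₁, j₂±m₂, J±M) = (4,2,1,1,4,2)
P² = 48
sum k=0..1:
  [0] +1/12 = 1/12
  [1] −1/24 = -1/24
S = 1/24
C² = P²·S² = 1/12 ; C = +0.288675

+0.288675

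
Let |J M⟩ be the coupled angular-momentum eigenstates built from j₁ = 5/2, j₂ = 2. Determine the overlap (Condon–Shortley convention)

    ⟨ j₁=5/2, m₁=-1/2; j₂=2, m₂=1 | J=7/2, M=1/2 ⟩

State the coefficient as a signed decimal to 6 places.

-0.557773

√[8·1!4!3!/9! · 2!3!3!1!4!3!] = √(1152/35)
  +(−1)^0/∏(0,1,3,3,1,0)! = 1/36  (running 1/36)
  +(−1)^1/∏(1,0,2,2,2,1)! = -1/8  (running -7/72)
⟨..|..⟩ = √(1152/35)·(-7/72) = -0.557773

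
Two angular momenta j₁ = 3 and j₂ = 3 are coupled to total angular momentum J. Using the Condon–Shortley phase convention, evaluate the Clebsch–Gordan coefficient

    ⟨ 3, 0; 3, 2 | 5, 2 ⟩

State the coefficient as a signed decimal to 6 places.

triangle: 1!·5!·5!/12! = 14400/479001600
(j±m)!: 3!·3!·5!·1!·7!·3! = 130636800
prefactor² = (2J+1)·Δ·N² = 43200
  k=0: +1/(0!·1!·3!·5!·2!·0!) = 1/1440
  k=1: −1/(1!·0!·2!·4!·3!·1!) = -1/288
Σ = -1/360  ⇒  CG² = 43200·(-1/360)² = 1/3
CG = −√(1/3) = -0.577350

−√(1/3) ≈ -0.577350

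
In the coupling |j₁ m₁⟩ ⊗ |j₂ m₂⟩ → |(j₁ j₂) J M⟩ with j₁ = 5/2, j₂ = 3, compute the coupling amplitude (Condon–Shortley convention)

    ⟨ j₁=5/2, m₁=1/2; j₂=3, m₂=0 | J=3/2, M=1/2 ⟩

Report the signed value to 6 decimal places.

j₁+j₂−J=4  J+j₁−j₂=1  J−j₁+j₂=2  j₁+j₂+J+1=8
(j₁±m₁, j₂±m₂, J±M) = (3,2,3,3,2,1)
P² = 144/35
sum k=1..2:
  [1] −1/12 = -1/12
  [2] +1/4 = 1/4
S = 1/6
C² = P²·S² = 4/35 ; C = +0.338062

+0.338062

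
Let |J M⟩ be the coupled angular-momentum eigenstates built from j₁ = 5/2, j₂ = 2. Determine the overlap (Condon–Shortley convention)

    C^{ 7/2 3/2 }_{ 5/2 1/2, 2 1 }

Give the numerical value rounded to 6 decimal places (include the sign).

-0.308607

j₁+j₂−J=1  J+j₁−j₂=4  J−j₁+j₂=3  j₁+j₂+J+1=9
(j₁±m₁, j₂±m₂, J±M) = (3,2,3,1,5,2)
P² = 384/7
sum k=0..1:
  [0] +1/24 = 1/24
  [1] −1/12 = -1/12
S = -1/24
C² = P²·S² = 2/21 ; C = -0.308607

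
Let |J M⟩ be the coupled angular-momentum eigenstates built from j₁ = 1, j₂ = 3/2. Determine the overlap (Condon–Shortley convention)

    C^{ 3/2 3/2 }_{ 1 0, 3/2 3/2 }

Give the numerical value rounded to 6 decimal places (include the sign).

triangle: 1!×1!×2!/5! = 2/120
(j±m)!: 1!×1!×3!×0!×3!×0! = 36
prefactor² = (2J+1)×Δ×N² = 12/5
  k=1: −1/(1!×0!×0!×2!×1!×0!) = -1/2
Σ = -1/2  ⇒  CG² = 12/5×(-1/2)² = 3/5
CG = −√(3/5) = -0.774597

−√(3/5) = -0.774597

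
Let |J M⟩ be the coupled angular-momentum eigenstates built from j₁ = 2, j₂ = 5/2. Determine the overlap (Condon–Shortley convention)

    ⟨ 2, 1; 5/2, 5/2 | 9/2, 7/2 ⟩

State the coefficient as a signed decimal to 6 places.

+0.666667  (= +√(4/9))

j₁+j₂−J=0  J+j₁−j₂=4  J−j₁+j₂=5  j₁+j₂+J+1=10
(j₁±m₁, j₂±m₂, J±M) = (3,1,5,0,8,1)
P² = 230400
sum k=0..0:
  [0] +1/720 = 1/720
S = 1/720
C² = P²·S² = 4/9 ; C = +0.666667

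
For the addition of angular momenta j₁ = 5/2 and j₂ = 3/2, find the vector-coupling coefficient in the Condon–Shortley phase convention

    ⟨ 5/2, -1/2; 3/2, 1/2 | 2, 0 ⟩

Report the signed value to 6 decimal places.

j₁+j₂−J=2  J+j₁−j₂=3  J−j₁+j₂=1  j₁+j₂+J+1=7
(j₁±m₁, j₂±m₂, J±M) = (2,3,2,1,2,2)
P² = 8/7
sum k=1..2:
  [1] −1/2 = -1/2
  [2] +1/4 = 1/4
S = -1/4
C² = P²·S² = 1/14 ; C = -0.267261

-0.267261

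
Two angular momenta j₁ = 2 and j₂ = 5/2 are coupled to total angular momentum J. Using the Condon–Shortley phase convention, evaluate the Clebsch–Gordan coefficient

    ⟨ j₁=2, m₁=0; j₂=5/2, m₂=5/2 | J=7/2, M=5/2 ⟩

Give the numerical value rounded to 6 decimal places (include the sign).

-0.690066  (= −√(10/21))

triangle: 1!·3!·4!/9! = 144/362880
(j±m)!: 2!·2!·5!·0!·6!·1! = 345600
prefactor² = (2J+1)·Δ·N² = 7680/7
  k=1: −1/(1!·0!·1!·4!·2!·0!) = -1/48
Σ = -1/48  ⇒  CG² = 7680/7·(-1/48)² = 10/21
CG = −√(10/21) = -0.690066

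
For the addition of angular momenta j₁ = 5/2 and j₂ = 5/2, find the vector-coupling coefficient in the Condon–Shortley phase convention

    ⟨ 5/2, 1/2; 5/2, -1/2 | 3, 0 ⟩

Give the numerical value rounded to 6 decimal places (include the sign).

j₁+j₂−J=2  J+j₁−j₂=3  J−j₁+j₂=3  j₁+j₂+J+1=9
(j₁±m₁, j₂±m₂, J±M) = (3,2,2,3,3,3)
P² = 36/5
sum k=0..2:
  [0] +1/8 = 1/8
  [1] −1/4 = -1/4
  [2] +1/72 = 1/72
S = -1/9
C² = P²·S² = 4/45 ; C = -0.298142

-0.298142  (= −√(4/45))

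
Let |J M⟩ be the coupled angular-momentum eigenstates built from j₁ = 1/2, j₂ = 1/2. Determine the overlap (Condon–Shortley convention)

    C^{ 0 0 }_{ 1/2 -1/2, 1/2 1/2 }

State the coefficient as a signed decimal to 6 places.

√[1·1!0!0!/2! · 0!1!1!0!0!0!] = √(1/2)
  +(−1)^1/∏(1,0,0,0,0,0)! = -1  (running -1)
⟨..|..⟩ = √(1/2)·(-1) = -0.707107

-0.707107  (= −√(1/2))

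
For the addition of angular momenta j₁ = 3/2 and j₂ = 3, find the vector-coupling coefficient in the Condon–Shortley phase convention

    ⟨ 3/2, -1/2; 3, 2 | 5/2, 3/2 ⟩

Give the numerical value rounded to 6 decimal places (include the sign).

j₁+j₂−J=2  J+j₁−j₂=1  J−j₁+j₂=4  j₁+j₂+J+1=8
(j₁±m₁, j₂±m₂, J±M) = (1,2,5,1,4,1)
P² = 288/7
sum k=1..2:
  [1] −1/24 = -1/24
  [2] +1/12 = 1/12
S = 1/24
C² = P²·S² = 1/14 ; C = +0.267261

+0.267261  (= +√(1/14))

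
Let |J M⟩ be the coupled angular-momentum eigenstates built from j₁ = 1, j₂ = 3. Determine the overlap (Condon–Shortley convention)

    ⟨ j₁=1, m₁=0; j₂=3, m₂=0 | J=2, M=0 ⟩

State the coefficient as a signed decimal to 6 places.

√[5·2!0!4!/7! · 1!1!3!3!2!2!] = √(48/7)
  +(−1)^1/∏(1,1,0,2,0,2)! = -1/4  (running -1/4)
⟨..|..⟩ = √(48/7)·(-1/4) = -0.654654

−√(3/7) = -0.654654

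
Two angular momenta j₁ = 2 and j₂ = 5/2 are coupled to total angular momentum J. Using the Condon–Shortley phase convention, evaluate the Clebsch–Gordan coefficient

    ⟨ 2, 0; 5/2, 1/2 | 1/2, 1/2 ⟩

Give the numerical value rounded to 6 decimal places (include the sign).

+√(1/5) = +0.447214

√[2·4!0!1!/6! · 2!2!3!2!1!0!] = √(16/5)
  +(−1)^2/∏(2,2,0,1,0,0)! = 1/4  (running 1/4)
⟨..|..⟩ = √(16/5)·(1/4) = +0.447214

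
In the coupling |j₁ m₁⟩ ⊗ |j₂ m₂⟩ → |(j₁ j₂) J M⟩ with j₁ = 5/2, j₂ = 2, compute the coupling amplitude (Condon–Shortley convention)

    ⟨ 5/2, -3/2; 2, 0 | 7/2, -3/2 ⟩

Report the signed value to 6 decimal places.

-0.534522  (= −√(2/7))

√[8·1!4!3!/9! · 1!4!2!2!2!5!] = √(512/7)
  +(−1)^0/∏(0,1,4,2,0,1)! = 1/48  (running 1/48)
  +(−1)^1/∏(1,0,3,1,1,2)! = -1/12  (running -1/16)
⟨..|..⟩ = √(512/7)·(-1/16) = -0.534522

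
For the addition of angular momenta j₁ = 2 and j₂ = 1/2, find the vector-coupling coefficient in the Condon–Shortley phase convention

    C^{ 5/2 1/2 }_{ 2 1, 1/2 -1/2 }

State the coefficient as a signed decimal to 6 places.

√[6·0!4!1!/6! · 3!1!0!1!3!2!] = √(72/5)
  +(−1)^0/∏(0,0,1,0,3,1)! = 1/6  (running 1/6)
⟨..|..⟩ = √(72/5)·(1/6) = +0.632456

+0.632456  (= +√(2/5))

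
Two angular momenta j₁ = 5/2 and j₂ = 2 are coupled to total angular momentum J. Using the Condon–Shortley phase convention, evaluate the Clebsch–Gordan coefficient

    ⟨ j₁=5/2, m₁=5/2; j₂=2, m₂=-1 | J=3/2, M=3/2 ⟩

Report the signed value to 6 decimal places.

+√(2/7) ≈ +0.534522

triangle: 3!·2!·1!/7! = 12/5040
(j±m)!: 5!·0!·1!·3!·3!·0! = 4320
prefactor² = (2J+1)·Δ·N² = 288/7
  k=0: +1/(0!·3!·0!·1!·2!·0!) = 1/12
Σ = 1/12  ⇒  CG² = 288/7·1/12² = 2/7
CG = +√(2/7) = +0.534522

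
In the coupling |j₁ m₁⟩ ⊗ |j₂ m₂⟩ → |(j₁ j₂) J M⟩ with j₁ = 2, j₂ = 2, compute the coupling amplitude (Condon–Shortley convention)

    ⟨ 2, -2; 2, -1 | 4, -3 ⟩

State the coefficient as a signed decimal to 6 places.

+0.707107

triangle: 0!×4!×4!/9! = 576/362880
(j±m)!: 0!×4!×1!×3!×1!×7! = 725760
prefactor² = (2J+1)×Δ×N² = 10368
  k=0: +1/(0!×0!×4!×1!×0!×3!) = 1/144
Σ = 1/144  ⇒  CG² = 10368×1/144² = 1/2
CG = +√(1/2) = +0.707107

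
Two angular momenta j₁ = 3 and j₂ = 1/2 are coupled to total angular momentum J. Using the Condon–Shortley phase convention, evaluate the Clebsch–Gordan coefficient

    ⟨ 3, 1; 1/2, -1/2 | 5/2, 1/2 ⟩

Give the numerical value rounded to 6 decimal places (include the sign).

√[6·1!5!0!/7! · 4!2!0!1!3!2!] = √(576/7)
  +(−1)^0/∏(0,1,2,0,3,0)! = 1/12  (running 1/12)
⟨..|..⟩ = √(576/7)·(1/12) = +0.755929

+0.755929  (= +√(4/7))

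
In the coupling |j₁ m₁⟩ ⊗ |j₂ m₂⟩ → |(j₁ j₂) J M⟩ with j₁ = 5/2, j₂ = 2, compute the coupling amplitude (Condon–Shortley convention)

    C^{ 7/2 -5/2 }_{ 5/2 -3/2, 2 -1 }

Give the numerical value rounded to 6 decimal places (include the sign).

√[8·1!4!3!/9! · 1!4!1!3!1!6!] = √(2304/7)
  +(−1)^0/∏(0,1,4,1,0,2)! = 1/48  (running 1/48)
  +(−1)^1/∏(1,0,3,0,1,3)! = -1/36  (running -1/144)
⟨..|..⟩ = √(2304/7)·(-1/144) = -0.125988

−√(1/63) = -0.125988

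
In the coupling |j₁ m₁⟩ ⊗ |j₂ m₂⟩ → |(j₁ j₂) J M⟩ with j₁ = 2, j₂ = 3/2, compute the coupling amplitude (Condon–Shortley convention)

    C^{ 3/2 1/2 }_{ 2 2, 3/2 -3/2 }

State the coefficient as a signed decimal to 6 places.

+0.632456  (= +√(2/5))

triangle: 2!×2!×1!/6! = 4/720
(j±m)!: 4!×0!×0!×3!×2!×1! = 288
prefactor² = (2J+1)×Δ×N² = 32/5
  k=0: +1/(0!×2!×0!×0!×2!×1!) = 1/4
Σ = 1/4  ⇒  CG² = 32/5×1/4² = 2/5
CG = +√(2/5) = +0.632456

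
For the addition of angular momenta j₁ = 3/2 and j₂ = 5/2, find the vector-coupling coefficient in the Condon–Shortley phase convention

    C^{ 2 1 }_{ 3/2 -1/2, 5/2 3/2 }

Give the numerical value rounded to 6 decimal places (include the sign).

j₁+j₂−J=2  J+j₁−j₂=1  J−j₁+j₂=3  j₁+j₂+J+1=7
(j₁±m₁, j₂±m₂, J±M) = (1,2,4,1,3,1)
P² = 24/7
sum k=1..2:
  [1] −1/6 = -1/6
  [2] +1/4 = 1/4
S = 1/12
C² = P²·S² = 1/42 ; C = +0.154303

+0.154303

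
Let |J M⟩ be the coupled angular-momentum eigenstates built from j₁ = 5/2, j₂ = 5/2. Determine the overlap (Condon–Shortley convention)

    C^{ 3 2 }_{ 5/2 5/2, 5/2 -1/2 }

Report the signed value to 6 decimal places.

+0.645497  (= +√(5/12))

j₁+j₂−J=2  J+j₁−j₂=3  J−j₁+j₂=3  j₁+j₂+J+1=9
(j₁±m₁, j₂±m₂, J±M) = (5,0,2,3,5,1)
P² = 240
sum k=0..0:
  [0] +1/24 = 1/24
S = 1/24
C² = P²·S² = 5/12 ; C = +0.645497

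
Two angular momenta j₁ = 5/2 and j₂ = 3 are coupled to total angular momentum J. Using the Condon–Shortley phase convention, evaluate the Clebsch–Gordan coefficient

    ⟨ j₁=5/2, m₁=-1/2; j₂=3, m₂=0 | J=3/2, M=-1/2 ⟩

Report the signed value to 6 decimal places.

+√(4/35) ≈ +0.338062

triangle: 4!×1!×2!/8! = 48/40320
(j±m)!: 2!×3!×3!×3!×1!×2! = 864
prefactor² = (2J+1)×Δ×N² = 144/35
  k=2: +1/(2!×2!×1!×1!×0!×1!) = 1/4
  k=3: −1/(3!×1!×0!×0!×1!×2!) = -1/12
Σ = 1/6  ⇒  CG² = 144/35×1/6² = 4/35
CG = +√(4/35) = +0.338062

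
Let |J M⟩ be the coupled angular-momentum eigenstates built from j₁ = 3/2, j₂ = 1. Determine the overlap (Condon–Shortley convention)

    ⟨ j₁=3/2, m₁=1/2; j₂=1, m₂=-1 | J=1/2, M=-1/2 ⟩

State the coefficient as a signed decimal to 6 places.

j₁+j₂−J=2  J+j₁−j₂=1  J−j₁+j₂=0  j₁+j₂+J+1=4
(j₁±m₁, j₂±m₂, J±M) = (2,1,0,2,0,1)
P² = 2/3
sum k=0..0:
  [0] +1/2 = 1/2
S = 1/2
C² = P²·S² = 1/6 ; C = +0.408248

+√(1/6) ≈ +0.408248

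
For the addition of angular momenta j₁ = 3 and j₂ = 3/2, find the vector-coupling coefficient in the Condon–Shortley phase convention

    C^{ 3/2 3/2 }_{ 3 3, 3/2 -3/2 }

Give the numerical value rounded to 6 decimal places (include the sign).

j₁+j₂−J=3  J+j₁−j₂=3  J−j₁+j₂=0  j₁+j₂+J+1=7
(j₁±m₁, j₂±m₂, J±M) = (6,0,0,3,3,0)
P² = 5184/7
sum k=0..0:
  [0] +1/36 = 1/36
S = 1/36
C² = P²·S² = 4/7 ; C = +0.755929

+√(4/7) ≈ +0.755929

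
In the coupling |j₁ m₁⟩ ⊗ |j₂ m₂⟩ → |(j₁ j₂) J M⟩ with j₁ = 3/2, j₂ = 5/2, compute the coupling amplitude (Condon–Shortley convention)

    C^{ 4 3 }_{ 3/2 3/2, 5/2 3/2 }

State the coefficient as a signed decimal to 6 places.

+√(5/8) ≈ +0.790569

j₁+j₂−J=0  J+j₁−j₂=3  J−j₁+j₂=5  j₁+j₂+J+1=9
(j₁±m₁, j₂±m₂, J±M) = (3,0,4,1,7,1)
P² = 12960
sum k=0..0:
  [0] +1/144 = 1/144
S = 1/144
C² = P²·S² = 5/8 ; C = +0.790569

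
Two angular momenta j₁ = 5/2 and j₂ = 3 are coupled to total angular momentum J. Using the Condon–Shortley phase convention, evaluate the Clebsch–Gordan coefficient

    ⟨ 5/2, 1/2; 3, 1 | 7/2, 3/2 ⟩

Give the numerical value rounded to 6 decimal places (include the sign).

−√(5/21) = -0.487950

j₁+j₂−J=2  J+j₁−j₂=3  J−j₁+j₂=4  j₁+j₂+J+1=10
(j₁±m₁, j₂±m₂, J±M) = (3,2,4,2,5,2)
P² = 3072/35
sum k=0..2:
  [0] +1/96 = 1/96
  [1] −1/12 = -1/12
  [2] +1/48 = 1/48
S = -5/96
C² = P²·S² = 5/21 ; C = -0.487950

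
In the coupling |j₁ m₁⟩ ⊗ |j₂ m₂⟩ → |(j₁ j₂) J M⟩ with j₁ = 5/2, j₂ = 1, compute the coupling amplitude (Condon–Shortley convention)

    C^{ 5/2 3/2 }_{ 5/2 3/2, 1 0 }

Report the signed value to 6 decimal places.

√[6·1!4!1!/7! · 4!1!1!1!4!1!] = √(576/35)
  +(−1)^0/∏(0,1,1,1,3,0)! = 1/6  (running 1/6)
  +(−1)^1/∏(1,0,0,0,4,1)! = -1/24  (running 1/8)
⟨..|..⟩ = √(576/35)·(1/8) = +0.507093

+0.507093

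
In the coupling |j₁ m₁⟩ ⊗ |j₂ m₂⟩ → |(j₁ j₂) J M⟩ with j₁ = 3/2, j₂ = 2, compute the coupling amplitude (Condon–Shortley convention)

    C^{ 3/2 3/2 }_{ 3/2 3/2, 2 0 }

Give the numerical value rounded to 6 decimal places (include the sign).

j₁+j₂−J=2  J+j₁−j₂=1  J−j₁+j₂=2  j₁+j₂+J+1=6
(j₁±m₁, j₂±m₂, J±M) = (3,0,2,2,3,0)
P² = 16/5
sum k=0..0:
  [0] +1/4 = 1/4
S = 1/4
C² = P²·S² = 1/5 ; C = +0.447214

+√(1/5) = +0.447214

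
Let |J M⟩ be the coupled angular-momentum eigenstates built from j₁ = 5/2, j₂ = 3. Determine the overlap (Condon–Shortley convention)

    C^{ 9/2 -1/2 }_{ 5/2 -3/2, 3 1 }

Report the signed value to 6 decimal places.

√[10·1!4!5!/11! · 1!4!4!2!4!5!] = √(184320/77)
  +(−1)^0/∏(0,1,4,4,0,1)! = 1/576  (running 1/576)
  +(−1)^1/∏(1,0,3,3,1,2)! = -1/72  (running -7/576)
⟨..|..⟩ = √(184320/77)·(-7/576) = -0.594588

−√(35/99) = -0.594588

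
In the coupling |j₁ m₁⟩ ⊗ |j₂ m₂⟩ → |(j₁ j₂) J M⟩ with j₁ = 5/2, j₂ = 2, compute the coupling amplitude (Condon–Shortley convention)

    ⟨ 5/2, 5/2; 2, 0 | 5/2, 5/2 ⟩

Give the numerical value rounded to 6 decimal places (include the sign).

+0.597614

triangle: 2!*3!*2!/8! = 24/40320
(j±m)!: 5!*0!*2!*2!*5!*0! = 57600
prefactor² = (2J+1)*Δ*N² = 1440/7
  k=0: +1/(0!*2!*0!*2!*3!*0!) = 1/24
Σ = 1/24  ⇒  CG² = 1440/7*1/24² = 5/14
CG = +√(5/14) = +0.597614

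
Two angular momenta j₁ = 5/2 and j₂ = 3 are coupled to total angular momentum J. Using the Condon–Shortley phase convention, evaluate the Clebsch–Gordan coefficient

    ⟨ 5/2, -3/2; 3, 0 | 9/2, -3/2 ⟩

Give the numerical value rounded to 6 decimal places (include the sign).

triangle: 1!·4!·5!/11! = 2880/39916800
(j±m)!: 1!·4!·3!·3!·3!·6! = 3732480
prefactor² = (2J+1)·Δ·N² = 207360/77
  k=0: +1/(0!·1!·4!·3!·0!·2!) = 1/288
  k=1: −1/(1!·0!·3!·2!·1!·3!) = -1/72
Σ = -1/96  ⇒  CG² = 207360/77·(-1/96)² = 45/154
CG = −√(45/154) = -0.540562

−√(45/154) = -0.540562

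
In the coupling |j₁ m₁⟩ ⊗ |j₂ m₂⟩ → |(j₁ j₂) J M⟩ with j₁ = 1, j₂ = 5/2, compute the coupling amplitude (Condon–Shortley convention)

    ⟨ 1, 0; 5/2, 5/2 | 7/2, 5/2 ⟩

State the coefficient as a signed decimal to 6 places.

√[8·0!2!5!/8! · 1!1!5!0!6!1!] = √(28800/7)
  +(−1)^0/∏(0,0,1,5,1,0)! = 1/120  (running 1/120)
⟨..|..⟩ = √(28800/7)·(1/120) = +0.534522

+√(2/7) ≈ +0.534522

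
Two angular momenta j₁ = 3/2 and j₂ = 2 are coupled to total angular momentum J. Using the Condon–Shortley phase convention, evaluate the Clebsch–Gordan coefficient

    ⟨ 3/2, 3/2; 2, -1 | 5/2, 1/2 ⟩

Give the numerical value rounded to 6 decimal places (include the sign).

j₁+j₂−J=1  J+j₁−j₂=2  J−j₁+j₂=3  j₁+j₂+J+1=7
(j₁±m₁, j₂±m₂, J±M) = (3,0,1,3,3,2)
P² = 216/35
sum k=0..0:
  [0] +1/4 = 1/4
S = 1/4
C² = P²·S² = 27/70 ; C = +0.621059

+√(27/70) ≈ +0.621059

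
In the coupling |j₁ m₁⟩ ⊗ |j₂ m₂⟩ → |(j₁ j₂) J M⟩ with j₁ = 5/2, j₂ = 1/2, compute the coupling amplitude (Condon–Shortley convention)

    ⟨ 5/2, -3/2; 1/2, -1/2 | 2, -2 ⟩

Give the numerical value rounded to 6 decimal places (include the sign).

√[5·1!4!0!/6! · 1!4!0!1!0!4!] = √(96)
  +(−1)^0/∏(0,1,4,0,0,0)! = 1/24  (running 1/24)
⟨..|..⟩ = √(96)·(1/24) = +0.408248

+√(1/6) ≈ +0.408248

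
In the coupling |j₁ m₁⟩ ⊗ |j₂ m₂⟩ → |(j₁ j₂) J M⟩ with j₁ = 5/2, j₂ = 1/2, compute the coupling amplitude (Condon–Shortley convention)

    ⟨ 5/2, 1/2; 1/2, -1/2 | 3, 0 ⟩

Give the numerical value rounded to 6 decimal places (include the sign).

j₁+j₂−J=0  J+j₁−j₂=5  J−j₁+j₂=1  j₁+j₂+J+1=7
(j₁±m₁, j₂±m₂, J±M) = (3,2,0,1,3,3)
P² = 72
sum k=0..0:
  [0] +1/12 = 1/12
S = 1/12
C² = P²·S² = 1/2 ; C = +0.707107

+0.707107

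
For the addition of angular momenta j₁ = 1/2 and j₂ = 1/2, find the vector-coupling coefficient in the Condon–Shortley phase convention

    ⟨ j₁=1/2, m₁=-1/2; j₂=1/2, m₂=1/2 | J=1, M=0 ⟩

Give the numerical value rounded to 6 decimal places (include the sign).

j₁+j₂−J=0  J+j₁−j₂=1  J−j₁+j₂=1  j₁+j₂+J+1=3
(j₁±m₁, j₂±m₂, J±M) = (0,1,1,0,1,1)
P² = 1/2
sum k=0..0:
  [0] +1/1 = 1
S = 1
C² = P²·S² = 1/2 ; C = +0.707107

+0.707107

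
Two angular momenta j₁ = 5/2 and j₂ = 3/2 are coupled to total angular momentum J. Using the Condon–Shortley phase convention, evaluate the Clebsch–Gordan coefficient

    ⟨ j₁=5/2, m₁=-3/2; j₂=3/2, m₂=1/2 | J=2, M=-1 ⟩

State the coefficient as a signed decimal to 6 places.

√[5·2!3!1!/7! · 1!4!2!1!1!3!] = √(24/7)
  +(−1)^1/∏(1,1,3,1,0,0)! = -1/6  (running -1/6)
  +(−1)^2/∏(2,0,2,0,1,1)! = 1/4  (running 1/12)
⟨..|..⟩ = √(24/7)·(1/12) = +0.154303

+√(1/42) = +0.154303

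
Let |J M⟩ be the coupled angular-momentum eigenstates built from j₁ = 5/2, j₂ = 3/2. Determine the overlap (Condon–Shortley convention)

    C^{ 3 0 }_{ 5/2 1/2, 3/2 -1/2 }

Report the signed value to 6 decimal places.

√[7·1!4!2!/8! · 3!2!1!2!3!3!] = √(36/5)
  +(−1)^0/∏(0,1,2,1,2,1)! = 1/4  (running 1/4)
  +(−1)^1/∏(1,0,1,0,3,2)! = -1/12  (running 1/6)
⟨..|..⟩ = √(36/5)·(1/6) = +0.447214

+0.447214  (= +√(1/5))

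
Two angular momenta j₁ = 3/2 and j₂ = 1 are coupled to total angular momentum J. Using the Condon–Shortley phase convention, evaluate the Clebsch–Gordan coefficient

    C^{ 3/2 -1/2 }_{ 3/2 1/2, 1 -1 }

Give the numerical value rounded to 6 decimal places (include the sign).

triangle: 1!×2!×1!/5! = 2/120
(j±m)!: 2!×1!×0!×2!×1!×2! = 8
prefactor² = (2J+1)×Δ×N² = 8/15
  k=0: +1/(0!×1!×1!×0!×1!×1!) = 1
Σ = 1  ⇒  CG² = 8/15×1² = 8/15
CG = +√(8/15) = +0.730297

+0.730297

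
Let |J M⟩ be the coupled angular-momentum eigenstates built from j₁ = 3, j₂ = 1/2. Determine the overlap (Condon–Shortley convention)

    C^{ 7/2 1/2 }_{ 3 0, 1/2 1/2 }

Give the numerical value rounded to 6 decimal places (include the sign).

+0.755929  (= +√(4/7))

triangle: 0!*6!*1!/8! = 720/40320
(j±m)!: 3!*3!*1!*0!*4!*3! = 5184
prefactor² = (2J+1)*Δ*N² = 5184/7
  k=0: +1/(0!*0!*3!*1!*3!*0!) = 1/36
Σ = 1/36  ⇒  CG² = 5184/7*1/36² = 4/7
CG = +√(4/7) = +0.755929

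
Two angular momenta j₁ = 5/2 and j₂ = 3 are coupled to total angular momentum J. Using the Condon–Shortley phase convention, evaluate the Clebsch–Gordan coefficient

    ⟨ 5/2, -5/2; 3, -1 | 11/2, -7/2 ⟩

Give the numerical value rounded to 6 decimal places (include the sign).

+√(3/11) ≈ +0.522233

√[12·0!5!6!/12! · 0!5!2!4!2!9!] = √(99532800/11)
  +(−1)^0/∏(0,0,5,2,0,4)! = 1/5760  (running 1/5760)
⟨..|..⟩ = √(99532800/11)·(1/5760) = +0.522233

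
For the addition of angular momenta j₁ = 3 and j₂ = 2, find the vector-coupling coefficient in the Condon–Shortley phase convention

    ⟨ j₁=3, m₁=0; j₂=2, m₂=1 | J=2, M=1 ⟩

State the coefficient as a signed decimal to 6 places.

+√(2/7) = +0.534522

√[5·3!3!1!/8! · 3!3!3!1!3!1!] = √(81/14)
  +(−1)^2/∏(2,1,1,1,2,0)! = 1/4  (running 1/4)
  +(−1)^3/∏(3,0,0,0,3,1)! = -1/36  (running 2/9)
⟨..|..⟩ = √(81/14)·(2/9) = +0.534522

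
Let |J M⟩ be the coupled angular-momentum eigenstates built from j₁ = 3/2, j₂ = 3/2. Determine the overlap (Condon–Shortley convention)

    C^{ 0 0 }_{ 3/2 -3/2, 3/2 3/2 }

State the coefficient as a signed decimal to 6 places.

j₁+j₂−J=3  J+j₁−j₂=0  J−j₁+j₂=0  j₁+j₂+J+1=4
(j₁±m₁, j₂±m₂, J±M) = (0,3,3,0,0,0)
P² = 9
sum k=3..3:
  [3] −1/6 = -1/6
S = -1/6
C² = P²·S² = 1/4 ; C = -0.500000

-0.500000  (= −√(1/4))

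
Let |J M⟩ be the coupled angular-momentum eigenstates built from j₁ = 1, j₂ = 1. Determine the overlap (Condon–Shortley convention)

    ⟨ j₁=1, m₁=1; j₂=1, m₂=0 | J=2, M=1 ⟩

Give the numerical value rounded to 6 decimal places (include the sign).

+0.707107

√[5·0!2!2!/5! · 2!0!1!1!3!1!] = √(2)
  +(−1)^0/∏(0,0,0,1,2,1)! = 1/2  (running 1/2)
⟨..|..⟩ = √(2)·(1/2) = +0.707107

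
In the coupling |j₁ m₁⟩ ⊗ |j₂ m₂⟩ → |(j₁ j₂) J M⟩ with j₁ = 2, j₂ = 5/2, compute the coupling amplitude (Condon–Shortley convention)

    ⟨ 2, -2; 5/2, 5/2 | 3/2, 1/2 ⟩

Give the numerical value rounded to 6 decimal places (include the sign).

-0.617213  (= −√(8/21))

j₁+j₂−J=3  J+j₁−j₂=1  J−j₁+j₂=2  j₁+j₂+J+1=7
(j₁±m₁, j₂±m₂, J±M) = (0,4,5,0,2,1)
P² = 384/7
sum k=3..3:
  [3] −1/12 = -1/12
S = -1/12
C² = P²·S² = 8/21 ; C = -0.617213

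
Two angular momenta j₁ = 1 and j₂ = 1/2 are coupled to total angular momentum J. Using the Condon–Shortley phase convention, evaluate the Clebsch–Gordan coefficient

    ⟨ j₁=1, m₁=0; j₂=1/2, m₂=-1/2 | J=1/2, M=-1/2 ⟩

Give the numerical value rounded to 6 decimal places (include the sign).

+√(1/3) ≈ +0.577350

triangle: 1!×1!×0!/3! = 1/6
(j±m)!: 1!×1!×0!×1!×0!×1! = 1
prefactor² = (2J+1)×Δ×N² = 1/3
  k=0: +1/(0!×1!×1!×0!×0!×0!) = 1
Σ = 1  ⇒  CG² = 1/3×1² = 1/3
CG = +√(1/3) = +0.577350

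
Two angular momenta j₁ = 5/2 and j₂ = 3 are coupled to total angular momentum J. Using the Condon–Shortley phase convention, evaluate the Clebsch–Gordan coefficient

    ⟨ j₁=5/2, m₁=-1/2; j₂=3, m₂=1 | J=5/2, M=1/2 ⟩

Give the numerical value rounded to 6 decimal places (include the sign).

√[6·3!2!3!/9! · 2!3!4!2!3!2!] = √(288/35)
  +(−1)^1/∏(1,2,2,3,0,0)! = -1/24  (running -1/24)
  +(−1)^2/∏(2,1,1,2,1,1)! = 1/4  (running 5/24)
  +(−1)^3/∏(3,0,0,1,2,2)! = -1/24  (running 1/6)
⟨..|..⟩ = √(288/35)·(1/6) = +0.478091

+0.478091  (= +√(8/35))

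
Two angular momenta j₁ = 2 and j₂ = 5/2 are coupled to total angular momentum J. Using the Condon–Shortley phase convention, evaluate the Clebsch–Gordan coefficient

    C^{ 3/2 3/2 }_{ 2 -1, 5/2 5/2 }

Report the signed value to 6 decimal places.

√[4·3!1!2!/7! · 1!3!5!0!3!0!] = √(288/7)
  +(−1)^3/∏(3,0,0,2,1,0)! = -1/12  (running -1/12)
⟨..|..⟩ = √(288/7)·(-1/12) = -0.534522

−√(2/7) = -0.534522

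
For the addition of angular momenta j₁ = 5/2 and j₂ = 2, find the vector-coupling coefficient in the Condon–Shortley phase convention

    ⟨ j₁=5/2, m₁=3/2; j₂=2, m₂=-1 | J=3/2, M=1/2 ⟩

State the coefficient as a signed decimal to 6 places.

-0.138013  (= −√(2/105))

j₁+j₂−J=3  J+j₁−j₂=2  J−j₁+j₂=1  j₁+j₂+J+1=7
(j₁±m₁, j₂±m₂, J±M) = (4,1,1,3,2,1)
P² = 96/35
sum k=0..1:
  [0] +1/6 = 1/6
  [1] −1/4 = -1/4
S = -1/12
C² = P²·S² = 2/105 ; C = -0.138013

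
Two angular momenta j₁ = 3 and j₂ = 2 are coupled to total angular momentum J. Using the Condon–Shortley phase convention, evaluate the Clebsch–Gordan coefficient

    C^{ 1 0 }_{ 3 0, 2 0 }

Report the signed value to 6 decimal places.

triangle: 4!×2!×0!/7! = 48/5040
(j±m)!: 3!×3!×2!×2!×1!×1! = 144
prefactor² = (2J+1)×Δ×N² = 144/35
  k=2: +1/(2!×2!×1!×0!×1!×0!) = 1/4
Σ = 1/4  ⇒  CG² = 144/35×1/4² = 9/35
CG = +√(9/35) = +0.507093

+0.507093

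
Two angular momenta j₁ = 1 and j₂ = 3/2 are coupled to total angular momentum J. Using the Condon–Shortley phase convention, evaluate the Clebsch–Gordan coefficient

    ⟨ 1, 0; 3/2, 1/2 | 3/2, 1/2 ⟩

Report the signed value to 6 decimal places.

-0.258199

triangle: 1!*1!*2!/5! = 2/120
(j±m)!: 1!*1!*2!*1!*2!*1! = 4
prefactor² = (2J+1)*Δ*N² = 4/15
  k=0: +1/(0!*1!*1!*2!*0!*0!) = 1/2
  k=1: −1/(1!*0!*0!*1!*1!*1!) = -1
Σ = -1/2  ⇒  CG² = 4/15*(-1/2)² = 1/15
CG = −√(1/15) = -0.258199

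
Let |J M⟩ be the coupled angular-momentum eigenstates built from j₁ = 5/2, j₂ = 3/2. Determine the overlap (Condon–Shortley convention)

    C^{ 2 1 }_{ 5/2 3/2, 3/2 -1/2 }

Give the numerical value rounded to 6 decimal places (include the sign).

+0.154303

triangle: 2!*3!*1!/7! = 12/5040
(j±m)!: 4!*1!*1!*2!*3!*1! = 288
prefactor² = (2J+1)*Δ*N² = 24/7
  k=0: +1/(0!*2!*1!*1!*2!*0!) = 1/4
  k=1: −1/(1!*1!*0!*0!*3!*1!) = -1/6
Σ = 1/12  ⇒  CG² = 24/7*1/12² = 1/42
CG = +√(1/42) = +0.154303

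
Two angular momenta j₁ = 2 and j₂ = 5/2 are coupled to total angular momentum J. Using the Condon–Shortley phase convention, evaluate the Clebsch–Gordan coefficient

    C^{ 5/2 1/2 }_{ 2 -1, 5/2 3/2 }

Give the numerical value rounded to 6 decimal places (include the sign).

triangle: 2!×2!×3!/8! = 24/40320
(j±m)!: 1!×3!×4!×1!×3!×2! = 1728
prefactor² = (2J+1)×Δ×N² = 216/35
  k=1: −1/(1!×1!×2!×3!×0!×0!) = -1/12
  k=2: +1/(2!×0!×1!×2!×1!×1!) = 1/4
Σ = 1/6  ⇒  CG² = 216/35×1/6² = 6/35
CG = +√(6/35) = +0.414039

+√(6/35) = +0.414039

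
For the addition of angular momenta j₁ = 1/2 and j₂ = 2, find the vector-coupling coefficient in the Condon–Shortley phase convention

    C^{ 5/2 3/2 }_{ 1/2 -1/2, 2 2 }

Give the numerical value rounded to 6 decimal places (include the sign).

+√(1/5) ≈ +0.447214

triangle: 0!·1!·4!/6! = 24/720
(j±m)!: 0!·1!·4!·0!·4!·1! = 576
prefactor² = (2J+1)·Δ·N² = 576/5
  k=0: +1/(0!·0!·1!·4!·0!·0!) = 1/24
Σ = 1/24  ⇒  CG² = 576/5·1/24² = 1/5
CG = +√(1/5) = +0.447214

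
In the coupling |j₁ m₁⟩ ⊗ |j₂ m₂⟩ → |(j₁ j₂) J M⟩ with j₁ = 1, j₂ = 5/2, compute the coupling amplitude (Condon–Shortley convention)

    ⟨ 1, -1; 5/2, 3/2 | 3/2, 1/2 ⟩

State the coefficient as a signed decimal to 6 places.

+√(2/5) = +0.632456

triangle: 2!×0!×3!/6! = 12/720
(j±m)!: 0!×2!×4!×1!×2!×1! = 96
prefactor² = (2J+1)×Δ×N² = 32/5
  k=2: +1/(2!×0!×0!×2!×0!×1!) = 1/4
Σ = 1/4  ⇒  CG² = 32/5×1/4² = 2/5
CG = +√(2/5) = +0.632456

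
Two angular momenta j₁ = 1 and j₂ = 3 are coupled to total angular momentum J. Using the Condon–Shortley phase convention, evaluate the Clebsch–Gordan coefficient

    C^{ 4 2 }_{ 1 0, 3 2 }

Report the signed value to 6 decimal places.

triangle: 0!×2!×6!/9! = 1440/362880
(j±m)!: 1!×1!×5!×1!×6!×2! = 172800
prefactor² = (2J+1)×Δ×N² = 43200/7
  k=0: +1/(0!×0!×1!×5!×1!×1!) = 1/120
Σ = 1/120  ⇒  CG² = 43200/7×1/120² = 3/7
CG = +√(3/7) = +0.654654

+0.654654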